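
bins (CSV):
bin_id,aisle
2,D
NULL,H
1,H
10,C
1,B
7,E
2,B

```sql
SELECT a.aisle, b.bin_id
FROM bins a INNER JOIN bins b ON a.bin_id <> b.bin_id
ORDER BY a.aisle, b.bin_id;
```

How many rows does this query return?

INNER JOIN keeps only pairs where the ON condition holds.
Matching on a.bin_id <> b.bin_id. A NULL in a compared column never satisfies the condition.
- a (bin_id=2) pairs with 4 row(s) of b.
- a (bin_id=NULL) has no partner → excluded.
- a (bin_id=1) pairs with 4 row(s) of b.
- a (bin_id=10) pairs with 5 row(s) of b.
- a (bin_id=1) pairs with 4 row(s) of b.
- a (bin_id=7) pairs with 5 row(s) of b.
- a (bin_id=2) pairs with 4 row(s) of b.
Total: 26 rows.

26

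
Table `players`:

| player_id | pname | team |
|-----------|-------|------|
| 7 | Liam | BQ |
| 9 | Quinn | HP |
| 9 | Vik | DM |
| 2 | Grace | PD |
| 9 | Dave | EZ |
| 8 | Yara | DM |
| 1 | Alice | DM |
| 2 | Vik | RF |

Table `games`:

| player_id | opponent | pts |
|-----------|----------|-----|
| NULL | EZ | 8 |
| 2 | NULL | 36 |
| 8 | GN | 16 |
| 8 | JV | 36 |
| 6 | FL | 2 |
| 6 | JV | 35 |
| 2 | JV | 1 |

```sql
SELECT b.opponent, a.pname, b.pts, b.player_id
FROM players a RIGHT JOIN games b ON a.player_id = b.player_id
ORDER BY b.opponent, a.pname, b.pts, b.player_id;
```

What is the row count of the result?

9

RIGHT JOIN keeps every row from `games`; unmatched rows get NULL for `players`'s columns.
Matching on a.player_id = b.player_id. A NULL in a compared column never satisfies the condition.
Matched pairs: 6; unmatched b rows kept: 3.
Total: 6 matched + 3 padded = 9 rows.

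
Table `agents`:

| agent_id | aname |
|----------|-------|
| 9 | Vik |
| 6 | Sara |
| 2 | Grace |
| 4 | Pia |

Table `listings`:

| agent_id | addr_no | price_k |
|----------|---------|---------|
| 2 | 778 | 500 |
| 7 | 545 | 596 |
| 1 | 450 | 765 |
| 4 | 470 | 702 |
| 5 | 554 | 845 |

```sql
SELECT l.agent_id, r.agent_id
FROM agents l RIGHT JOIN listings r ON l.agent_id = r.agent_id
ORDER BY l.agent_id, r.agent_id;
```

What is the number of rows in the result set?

RIGHT JOIN keeps every row from `listings`; unmatched rows get NULL for `agents`'s columns.
Matching on l.agent_id = r.agent_id.
- l row (agent_id=9): no match.
- l row (agent_id=6): no match.
- l row (agent_id=2): matches 1 r row(s) → 1 output row(s).
- l row (agent_id=4): matches 1 r row(s) → 1 output row(s).
- 3 r row(s) had no l match → kept, l columns NULL.
Total: 2 matched + 3 padded = 5 rows.

5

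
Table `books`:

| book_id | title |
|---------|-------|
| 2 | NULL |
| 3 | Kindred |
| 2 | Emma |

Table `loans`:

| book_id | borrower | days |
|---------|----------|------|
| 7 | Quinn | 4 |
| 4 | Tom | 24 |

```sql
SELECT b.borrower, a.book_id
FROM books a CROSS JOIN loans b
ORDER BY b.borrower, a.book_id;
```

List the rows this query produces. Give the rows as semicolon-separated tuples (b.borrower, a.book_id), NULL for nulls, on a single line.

(Quinn, 2); (Quinn, 2); (Quinn, 3); (Tom, 2); (Tom, 2); (Tom, 3)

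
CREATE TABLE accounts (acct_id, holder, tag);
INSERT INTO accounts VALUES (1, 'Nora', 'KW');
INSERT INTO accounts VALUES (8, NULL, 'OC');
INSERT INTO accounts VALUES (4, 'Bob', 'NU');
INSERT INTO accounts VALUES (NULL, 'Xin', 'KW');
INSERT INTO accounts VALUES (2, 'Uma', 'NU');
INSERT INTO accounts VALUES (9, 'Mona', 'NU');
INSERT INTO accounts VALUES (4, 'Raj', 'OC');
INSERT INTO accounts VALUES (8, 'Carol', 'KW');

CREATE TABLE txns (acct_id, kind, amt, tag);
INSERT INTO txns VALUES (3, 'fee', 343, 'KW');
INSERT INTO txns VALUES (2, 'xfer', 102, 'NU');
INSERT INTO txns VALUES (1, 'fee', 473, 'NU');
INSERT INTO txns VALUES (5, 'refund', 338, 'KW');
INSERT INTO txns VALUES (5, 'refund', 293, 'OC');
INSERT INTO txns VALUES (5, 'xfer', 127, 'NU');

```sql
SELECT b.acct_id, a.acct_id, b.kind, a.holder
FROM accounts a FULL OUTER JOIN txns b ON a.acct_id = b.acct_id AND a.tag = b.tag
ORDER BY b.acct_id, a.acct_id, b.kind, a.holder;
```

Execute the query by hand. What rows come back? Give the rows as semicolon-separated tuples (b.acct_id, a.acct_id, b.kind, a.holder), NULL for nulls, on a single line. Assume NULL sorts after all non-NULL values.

FULL OUTER JOIN keeps every row from both sides; unmatched rows get NULL for the other side's columns.
Matching on a.acct_id = b.acct_id AND a.tag = b.tag. A NULL in a compared column never satisfies the condition.
- a row (acct_id=1, tag=KW): no match → kept, b columns NULL.
- a row (acct_id=8, tag=OC): no match → kept, b columns NULL.
- a row (acct_id=4, tag=NU): no match → kept, b columns NULL.
- a row (acct_id=NULL, tag=KW): no match → kept, b columns NULL.
- a row (acct_id=2, tag=NU): matches 1 b row(s) → 1 output row(s).
- a row (acct_id=9, tag=NU): no match → kept, b columns NULL.
- a row (acct_id=4, tag=OC): no match → kept, b columns NULL.
- a row (acct_id=8, tag=KW): no match → kept, b columns NULL.
- 5 b row(s) had no a match → kept, a columns NULL.

(1, NULL, fee, NULL); (2, 2, xfer, Uma); (3, NULL, fee, NULL); (5, NULL, refund, NULL); (5, NULL, refund, NULL); (5, NULL, xfer, NULL); (NULL, 1, NULL, Nora); (NULL, 4, NULL, Bob); (NULL, 4, NULL, Raj); (NULL, 8, NULL, Carol); (NULL, 8, NULL, NULL); (NULL, 9, NULL, Mona); (NULL, NULL, NULL, Xin)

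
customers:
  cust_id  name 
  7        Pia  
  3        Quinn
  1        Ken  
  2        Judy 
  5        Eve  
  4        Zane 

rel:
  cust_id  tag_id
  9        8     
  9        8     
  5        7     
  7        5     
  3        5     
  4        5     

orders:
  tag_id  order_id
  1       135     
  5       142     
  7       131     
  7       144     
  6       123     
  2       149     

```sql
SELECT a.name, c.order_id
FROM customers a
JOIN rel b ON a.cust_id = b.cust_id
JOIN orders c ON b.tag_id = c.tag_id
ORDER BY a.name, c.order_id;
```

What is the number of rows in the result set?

5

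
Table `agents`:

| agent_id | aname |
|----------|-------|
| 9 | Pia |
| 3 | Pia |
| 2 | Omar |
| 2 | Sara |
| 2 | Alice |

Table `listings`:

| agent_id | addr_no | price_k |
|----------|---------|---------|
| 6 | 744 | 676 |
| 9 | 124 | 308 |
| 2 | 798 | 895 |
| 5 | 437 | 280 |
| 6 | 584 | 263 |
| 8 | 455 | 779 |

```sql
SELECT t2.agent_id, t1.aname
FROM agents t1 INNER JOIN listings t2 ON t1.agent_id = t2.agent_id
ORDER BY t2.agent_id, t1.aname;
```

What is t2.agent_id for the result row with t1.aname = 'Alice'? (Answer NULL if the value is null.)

INNER JOIN keeps only pairs where the ON condition holds.
Matching on t1.agent_id = t2.agent_id.
Matched pairs: 4.

2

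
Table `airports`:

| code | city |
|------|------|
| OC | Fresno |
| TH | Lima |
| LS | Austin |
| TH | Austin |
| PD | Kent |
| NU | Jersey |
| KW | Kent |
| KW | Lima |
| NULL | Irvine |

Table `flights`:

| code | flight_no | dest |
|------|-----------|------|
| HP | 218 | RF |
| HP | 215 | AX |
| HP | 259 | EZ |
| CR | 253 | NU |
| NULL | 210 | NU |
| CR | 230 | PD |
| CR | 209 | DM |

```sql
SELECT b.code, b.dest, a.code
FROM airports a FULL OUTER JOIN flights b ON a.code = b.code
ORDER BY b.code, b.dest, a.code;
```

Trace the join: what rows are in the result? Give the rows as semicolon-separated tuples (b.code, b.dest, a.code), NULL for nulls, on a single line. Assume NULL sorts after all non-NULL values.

FULL OUTER JOIN keeps every row from both sides; unmatched rows get NULL for the other side's columns.
Matching on a.code = b.code. A NULL in a compared column never satisfies the condition.
- a[0] code=OC → no match; kept with NULLs on the b side.
- a[1] code=TH → no match; kept with NULLs on the b side.
- a[2] code=LS → no match; kept with NULLs on the b side.
- a[3] code=TH → no match; kept with NULLs on the b side.
- a[4] code=PD → no match; kept with NULLs on the b side.
- a[5] code=NU → no match; kept with NULLs on the b side.
- a[6] code=KW → no match; kept with NULLs on the b side.
- a[7] code=KW → no match; kept with NULLs on the b side.
- a[8] code=NULL → no match; kept with NULLs on the b side.
- 7 row(s) from b found no a partner → padded with NULL.

(CR, DM, NULL); (CR, NU, NULL); (CR, PD, NULL); (HP, AX, NULL); (HP, EZ, NULL); (HP, RF, NULL); (NULL, NU, NULL); (NULL, NULL, KW); (NULL, NULL, KW); (NULL, NULL, LS); (NULL, NULL, NU); (NULL, NULL, OC); (NULL, NULL, PD); (NULL, NULL, TH); (NULL, NULL, TH); (NULL, NULL, NULL)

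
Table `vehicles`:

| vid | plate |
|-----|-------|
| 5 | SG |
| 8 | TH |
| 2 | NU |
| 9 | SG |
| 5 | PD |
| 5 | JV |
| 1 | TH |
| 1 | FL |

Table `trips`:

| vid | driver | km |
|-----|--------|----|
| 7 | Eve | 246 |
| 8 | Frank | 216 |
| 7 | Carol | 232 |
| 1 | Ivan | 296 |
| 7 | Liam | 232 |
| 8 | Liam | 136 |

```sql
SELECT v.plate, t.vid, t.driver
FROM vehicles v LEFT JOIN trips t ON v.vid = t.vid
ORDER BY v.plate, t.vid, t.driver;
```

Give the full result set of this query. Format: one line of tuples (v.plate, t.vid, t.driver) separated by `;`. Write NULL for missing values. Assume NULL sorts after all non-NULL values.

(FL, 1, Ivan); (JV, NULL, NULL); (NU, NULL, NULL); (PD, NULL, NULL); (SG, NULL, NULL); (SG, NULL, NULL); (TH, 1, Ivan); (TH, 8, Frank); (TH, 8, Liam)

LEFT JOIN keeps every row from `vehicles`; unmatched rows get NULL for `trips`'s columns.
Matching on v.vid = t.vid.
- v[0] vid=5 → no match; kept with NULLs on the t side.
- v[1] vid=8 → 2 match(es) in t → 2 row(s).
- v[2] vid=2 → no match; kept with NULLs on the t side.
- v[3] vid=9 → no match; kept with NULLs on the t side.
- v[4] vid=5 → no match; kept with NULLs on the t side.
- v[5] vid=5 → no match; kept with NULLs on the t side.
- v[6] vid=1 → 1 match(es) in t → 1 row(s).
- v[7] vid=1 → 1 match(es) in t → 1 row(s).
After projecting and ordering:
v.plate | t.vid | t.driver
FL | 1 | Ivan
JV | NULL | NULL
NU | NULL | NULL
PD | NULL | NULL
SG | NULL | NULL
SG | NULL | NULL
TH | 1 | Ivan
TH | 8 | Frank
TH | 8 | Liam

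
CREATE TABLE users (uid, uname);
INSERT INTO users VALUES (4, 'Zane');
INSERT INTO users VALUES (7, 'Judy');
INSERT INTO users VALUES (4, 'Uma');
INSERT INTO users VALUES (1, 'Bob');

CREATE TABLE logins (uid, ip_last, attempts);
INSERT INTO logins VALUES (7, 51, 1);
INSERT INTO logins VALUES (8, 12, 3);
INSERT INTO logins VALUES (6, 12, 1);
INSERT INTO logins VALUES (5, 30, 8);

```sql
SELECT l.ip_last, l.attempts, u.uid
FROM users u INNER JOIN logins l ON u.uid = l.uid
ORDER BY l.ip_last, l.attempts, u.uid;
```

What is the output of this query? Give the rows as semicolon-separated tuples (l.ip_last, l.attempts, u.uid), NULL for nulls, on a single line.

(51, 1, 7)

INNER JOIN keeps only pairs where the ON condition holds.
Matching on u.uid = l.uid.
Matched pairs: 1.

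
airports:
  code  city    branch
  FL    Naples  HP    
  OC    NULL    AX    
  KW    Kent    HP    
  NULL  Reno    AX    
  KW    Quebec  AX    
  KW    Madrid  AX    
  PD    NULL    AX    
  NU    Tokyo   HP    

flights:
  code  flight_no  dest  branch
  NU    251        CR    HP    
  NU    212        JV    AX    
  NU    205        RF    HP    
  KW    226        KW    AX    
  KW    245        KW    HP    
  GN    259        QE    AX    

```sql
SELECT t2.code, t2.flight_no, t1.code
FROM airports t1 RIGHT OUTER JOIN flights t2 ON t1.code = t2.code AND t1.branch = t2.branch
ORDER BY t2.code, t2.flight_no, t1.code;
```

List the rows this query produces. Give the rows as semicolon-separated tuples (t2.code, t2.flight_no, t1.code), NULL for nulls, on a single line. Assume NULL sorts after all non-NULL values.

(GN, 259, NULL); (KW, 226, KW); (KW, 226, KW); (KW, 245, KW); (NU, 205, NU); (NU, 212, NULL); (NU, 251, NU)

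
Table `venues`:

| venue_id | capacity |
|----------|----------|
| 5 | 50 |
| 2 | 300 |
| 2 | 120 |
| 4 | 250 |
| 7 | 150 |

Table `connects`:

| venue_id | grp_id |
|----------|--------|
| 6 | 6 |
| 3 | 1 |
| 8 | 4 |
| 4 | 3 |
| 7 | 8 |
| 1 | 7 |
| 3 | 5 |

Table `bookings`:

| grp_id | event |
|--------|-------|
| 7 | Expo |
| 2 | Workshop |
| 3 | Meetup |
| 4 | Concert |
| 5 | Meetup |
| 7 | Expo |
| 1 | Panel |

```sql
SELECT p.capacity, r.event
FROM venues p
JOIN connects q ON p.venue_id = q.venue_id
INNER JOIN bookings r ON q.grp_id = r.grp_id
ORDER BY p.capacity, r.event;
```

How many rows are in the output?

1

Joins associate left-to-right: venues INNER JOIN connects on venue_id gives 2 intermediate row(s).
Then INNER JOIN `bookings r` on grp_id: keep only rows whose q.grp_id appears in r.
Result: 1 row(s).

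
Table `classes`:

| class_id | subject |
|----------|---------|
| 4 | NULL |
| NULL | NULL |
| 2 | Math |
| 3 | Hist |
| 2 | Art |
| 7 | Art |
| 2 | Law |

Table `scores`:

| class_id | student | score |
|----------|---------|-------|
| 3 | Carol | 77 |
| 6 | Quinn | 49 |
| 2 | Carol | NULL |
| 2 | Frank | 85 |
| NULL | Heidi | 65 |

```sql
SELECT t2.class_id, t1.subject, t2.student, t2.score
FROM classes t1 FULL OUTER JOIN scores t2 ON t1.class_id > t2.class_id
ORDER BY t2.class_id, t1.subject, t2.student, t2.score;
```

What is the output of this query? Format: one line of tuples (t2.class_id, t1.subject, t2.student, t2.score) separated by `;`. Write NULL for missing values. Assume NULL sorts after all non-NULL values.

(2, Art, Carol, NULL); (2, Art, Frank, 85); (2, Hist, Carol, NULL); (2, Hist, Frank, 85); (2, NULL, Carol, NULL); (2, NULL, Frank, 85); (3, Art, Carol, 77); (3, NULL, Carol, 77); (6, Art, Quinn, 49); (NULL, Art, NULL, NULL); (NULL, Law, NULL, NULL); (NULL, Math, NULL, NULL); (NULL, NULL, Heidi, 65); (NULL, NULL, NULL, NULL)

FULL OUTER JOIN keeps every row from both sides; unmatched rows get NULL for the other side's columns.
Matching on t1.class_id > t2.class_id. A NULL in a compared column never satisfies the condition.
Matched pairs: 9; unmatched t1 rows kept: 4; unmatched t2 rows kept: 1.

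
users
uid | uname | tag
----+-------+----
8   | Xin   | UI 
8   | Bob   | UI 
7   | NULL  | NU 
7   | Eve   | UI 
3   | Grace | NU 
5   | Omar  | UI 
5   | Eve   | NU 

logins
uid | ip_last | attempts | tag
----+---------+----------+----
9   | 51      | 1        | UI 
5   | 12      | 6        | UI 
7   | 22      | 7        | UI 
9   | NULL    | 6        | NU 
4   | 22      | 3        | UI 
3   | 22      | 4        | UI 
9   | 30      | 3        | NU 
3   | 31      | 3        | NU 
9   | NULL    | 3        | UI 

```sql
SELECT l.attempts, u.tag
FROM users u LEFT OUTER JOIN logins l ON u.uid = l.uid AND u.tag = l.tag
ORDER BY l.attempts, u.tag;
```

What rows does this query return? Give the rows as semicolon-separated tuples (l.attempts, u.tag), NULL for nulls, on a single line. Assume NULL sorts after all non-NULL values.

(3, NU); (6, UI); (7, UI); (NULL, NU); (NULL, NU); (NULL, UI); (NULL, UI)

LEFT JOIN keeps every row from `users`; unmatched rows get NULL for `logins`'s columns.
Matching on u.uid = l.uid AND u.tag = l.tag.
Matched pairs: 3; unmatched u rows kept: 4.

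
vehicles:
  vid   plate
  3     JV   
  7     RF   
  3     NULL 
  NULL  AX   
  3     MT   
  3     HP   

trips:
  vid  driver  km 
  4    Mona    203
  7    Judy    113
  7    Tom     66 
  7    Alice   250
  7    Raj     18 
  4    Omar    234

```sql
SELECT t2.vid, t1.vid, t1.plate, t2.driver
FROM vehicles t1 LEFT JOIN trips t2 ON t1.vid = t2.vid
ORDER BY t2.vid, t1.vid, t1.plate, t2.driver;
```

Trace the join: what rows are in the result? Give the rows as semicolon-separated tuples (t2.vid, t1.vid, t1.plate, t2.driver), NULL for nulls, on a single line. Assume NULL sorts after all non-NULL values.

(7, 7, RF, Alice); (7, 7, RF, Judy); (7, 7, RF, Raj); (7, 7, RF, Tom); (NULL, 3, HP, NULL); (NULL, 3, JV, NULL); (NULL, 3, MT, NULL); (NULL, 3, NULL, NULL); (NULL, NULL, AX, NULL)

LEFT JOIN keeps every row from `vehicles`; unmatched rows get NULL for `trips`'s columns.
Matching on t1.vid = t2.vid. A NULL in a compared column never satisfies the condition.
- t1 (vid=3) has no partner → padded with NULL.
- t1 (vid=7) pairs with 4 row(s) of t2.
- t1 (vid=3) has no partner → padded with NULL.
- t1 (vid=NULL) has no partner → padded with NULL.
- t1 (vid=3) has no partner → padded with NULL.
- t1 (vid=3) has no partner → padded with NULL.
After projecting and ordering:
t2.vid | t1.vid | t1.plate | t2.driver
7 | 7 | RF | Alice
7 | 7 | RF | Judy
7 | 7 | RF | Raj
7 | 7 | RF | Tom
NULL | 3 | HP | NULL
NULL | 3 | JV | NULL
NULL | 3 | MT | NULL
NULL | 3 | NULL | NULL
NULL | NULL | AX | NULL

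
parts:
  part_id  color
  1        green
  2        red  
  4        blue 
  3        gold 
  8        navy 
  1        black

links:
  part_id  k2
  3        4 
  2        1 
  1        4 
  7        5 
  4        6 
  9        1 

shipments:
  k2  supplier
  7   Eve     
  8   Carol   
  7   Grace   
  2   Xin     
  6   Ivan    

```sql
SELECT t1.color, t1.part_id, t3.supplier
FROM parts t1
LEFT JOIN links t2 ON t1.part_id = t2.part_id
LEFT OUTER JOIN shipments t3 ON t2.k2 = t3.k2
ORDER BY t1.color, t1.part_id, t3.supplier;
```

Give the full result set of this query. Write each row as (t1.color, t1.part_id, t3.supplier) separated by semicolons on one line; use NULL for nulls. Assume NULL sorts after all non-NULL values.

(black, 1, NULL); (blue, 4, Ivan); (gold, 3, NULL); (green, 1, NULL); (navy, 8, NULL); (red, 2, NULL)

Joins associate left-to-right: parts LEFT JOIN links on part_id gives 6 intermediate row(s).
Then LEFT JOIN `shipments t3` on k2: each of those 6 rows is kept; rows whose t2.k2 has no match in t3 get NULL for t3's columns.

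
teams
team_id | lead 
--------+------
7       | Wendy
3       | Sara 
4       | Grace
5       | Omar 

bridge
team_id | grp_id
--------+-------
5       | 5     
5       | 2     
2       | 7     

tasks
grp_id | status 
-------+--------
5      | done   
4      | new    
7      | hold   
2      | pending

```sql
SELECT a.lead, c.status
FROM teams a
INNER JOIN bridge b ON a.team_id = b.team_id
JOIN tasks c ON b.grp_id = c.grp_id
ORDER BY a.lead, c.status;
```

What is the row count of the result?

2

Joins associate left-to-right: teams INNER JOIN bridge on team_id gives 2 intermediate row(s).
Then INNER JOIN `tasks c` on grp_id: keep only rows whose b.grp_id appears in c.
Result: 2 row(s).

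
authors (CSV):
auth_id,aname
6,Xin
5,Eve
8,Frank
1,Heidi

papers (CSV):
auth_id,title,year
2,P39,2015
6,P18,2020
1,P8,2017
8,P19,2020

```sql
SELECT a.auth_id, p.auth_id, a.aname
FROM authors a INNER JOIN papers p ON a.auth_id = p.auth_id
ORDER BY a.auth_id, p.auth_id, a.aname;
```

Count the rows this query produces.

INNER JOIN keeps only pairs where the ON condition holds.
Matching on a.auth_id = p.auth_id.
Matched pairs: 3.
Total: 3 rows.

3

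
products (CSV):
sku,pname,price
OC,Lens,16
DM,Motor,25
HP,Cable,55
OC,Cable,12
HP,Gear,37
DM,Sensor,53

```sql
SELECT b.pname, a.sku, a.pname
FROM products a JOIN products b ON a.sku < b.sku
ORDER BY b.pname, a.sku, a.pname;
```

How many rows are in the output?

12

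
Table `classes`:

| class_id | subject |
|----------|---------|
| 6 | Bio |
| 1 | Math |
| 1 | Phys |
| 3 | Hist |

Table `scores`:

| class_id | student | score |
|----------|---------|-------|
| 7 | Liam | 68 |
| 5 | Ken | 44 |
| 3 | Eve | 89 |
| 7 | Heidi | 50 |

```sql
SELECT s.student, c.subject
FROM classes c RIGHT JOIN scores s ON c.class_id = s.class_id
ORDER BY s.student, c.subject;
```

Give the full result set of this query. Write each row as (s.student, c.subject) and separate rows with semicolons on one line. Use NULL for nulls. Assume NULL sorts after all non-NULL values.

RIGHT JOIN keeps every row from `scores`; unmatched rows get NULL for `classes`'s columns.
Matching on c.class_id = s.class_id.
- c (class_id=6) has no partner in s.
- c (class_id=1) has no partner in s.
- c (class_id=1) has no partner in s.
- c (class_id=3) pairs with 1 row(s) of s.
- 3 s row(s) had no c match → kept, c columns NULL.
After projecting and ordering:
s.student | c.subject
Eve | Hist
Heidi | NULL
Ken | NULL
Liam | NULL

(Eve, Hist); (Heidi, NULL); (Ken, NULL); (Liam, NULL)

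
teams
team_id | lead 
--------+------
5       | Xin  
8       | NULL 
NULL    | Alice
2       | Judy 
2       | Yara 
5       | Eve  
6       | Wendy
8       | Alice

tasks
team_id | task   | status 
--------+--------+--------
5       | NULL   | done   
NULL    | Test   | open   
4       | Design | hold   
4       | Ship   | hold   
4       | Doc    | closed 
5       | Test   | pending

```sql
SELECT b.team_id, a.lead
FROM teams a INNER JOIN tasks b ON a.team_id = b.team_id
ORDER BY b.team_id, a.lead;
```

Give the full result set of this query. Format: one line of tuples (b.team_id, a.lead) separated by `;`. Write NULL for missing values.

(5, Eve); (5, Eve); (5, Xin); (5, Xin)

INNER JOIN keeps only pairs where the ON condition holds.
Matching on a.team_id = b.team_id. A NULL in a compared column never satisfies the condition.
- a[0] team_id=5 → 2 match(es) in b → 2 row(s).
- a[1] team_id=8 → no match; dropped.
- a[2] team_id=NULL → no match; dropped.
- a[3] team_id=2 → no match; dropped.
- a[4] team_id=2 → no match; dropped.
- a[5] team_id=5 → 2 match(es) in b → 2 row(s).
- a[6] team_id=6 → no match; dropped.
- a[7] team_id=8 → no match; dropped.
After projecting and ordering:
b.team_id | a.lead
5 | Eve
5 | Eve
5 | Xin
5 | Xin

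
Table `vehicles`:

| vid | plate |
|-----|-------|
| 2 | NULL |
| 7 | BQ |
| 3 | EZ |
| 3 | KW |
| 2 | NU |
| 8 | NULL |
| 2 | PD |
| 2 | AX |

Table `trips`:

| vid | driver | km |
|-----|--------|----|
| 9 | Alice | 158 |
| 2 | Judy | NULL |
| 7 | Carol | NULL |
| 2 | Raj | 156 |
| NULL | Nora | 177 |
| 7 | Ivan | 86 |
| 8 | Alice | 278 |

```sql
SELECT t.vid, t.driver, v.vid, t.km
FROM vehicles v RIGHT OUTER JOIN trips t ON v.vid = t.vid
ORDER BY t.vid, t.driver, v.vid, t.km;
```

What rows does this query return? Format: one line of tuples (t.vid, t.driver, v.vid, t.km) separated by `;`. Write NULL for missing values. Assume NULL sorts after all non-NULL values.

RIGHT JOIN keeps every row from `trips`; unmatched rows get NULL for `vehicles`'s columns.
Matching on v.vid = t.vid. A NULL in a compared column never satisfies the condition.
- v (vid=2) pairs with 2 row(s) of t.
- v (vid=7) pairs with 2 row(s) of t.
- v (vid=3) has no partner in t.
- v (vid=3) has no partner in t.
- v (vid=2) pairs with 2 row(s) of t.
- v (vid=8) pairs with 1 row(s) of t.
- v (vid=2) pairs with 2 row(s) of t.
- v (vid=2) pairs with 2 row(s) of t.
- 2 t row(s) had no v match → kept, v columns NULL.

(2, Judy, 2, NULL); (2, Judy, 2, NULL); (2, Judy, 2, NULL); (2, Judy, 2, NULL); (2, Raj, 2, 156); (2, Raj, 2, 156); (2, Raj, 2, 156); (2, Raj, 2, 156); (7, Carol, 7, NULL); (7, Ivan, 7, 86); (8, Alice, 8, 278); (9, Alice, NULL, 158); (NULL, Nora, NULL, 177)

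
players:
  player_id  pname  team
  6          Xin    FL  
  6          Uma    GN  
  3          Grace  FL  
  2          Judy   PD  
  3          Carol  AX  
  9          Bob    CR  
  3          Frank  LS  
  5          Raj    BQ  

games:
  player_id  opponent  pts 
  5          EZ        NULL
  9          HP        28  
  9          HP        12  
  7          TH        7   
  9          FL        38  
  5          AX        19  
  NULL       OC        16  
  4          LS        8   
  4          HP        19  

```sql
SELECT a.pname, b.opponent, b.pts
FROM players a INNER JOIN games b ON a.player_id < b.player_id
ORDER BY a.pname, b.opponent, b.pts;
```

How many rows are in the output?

44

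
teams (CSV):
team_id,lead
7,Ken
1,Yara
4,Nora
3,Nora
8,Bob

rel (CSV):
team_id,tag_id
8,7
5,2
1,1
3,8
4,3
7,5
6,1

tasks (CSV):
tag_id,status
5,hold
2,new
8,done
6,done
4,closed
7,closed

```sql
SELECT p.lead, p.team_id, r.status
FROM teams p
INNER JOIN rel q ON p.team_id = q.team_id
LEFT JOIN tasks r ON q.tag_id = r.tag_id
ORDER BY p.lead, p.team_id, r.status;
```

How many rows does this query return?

5

Joins associate left-to-right: teams INNER JOIN rel on team_id gives 5 intermediate row(s).
Then LEFT JOIN `tasks r` on tag_id: each of those 5 rows is kept; rows whose q.tag_id has no match in r get NULL for r's columns.
Result: 5 row(s).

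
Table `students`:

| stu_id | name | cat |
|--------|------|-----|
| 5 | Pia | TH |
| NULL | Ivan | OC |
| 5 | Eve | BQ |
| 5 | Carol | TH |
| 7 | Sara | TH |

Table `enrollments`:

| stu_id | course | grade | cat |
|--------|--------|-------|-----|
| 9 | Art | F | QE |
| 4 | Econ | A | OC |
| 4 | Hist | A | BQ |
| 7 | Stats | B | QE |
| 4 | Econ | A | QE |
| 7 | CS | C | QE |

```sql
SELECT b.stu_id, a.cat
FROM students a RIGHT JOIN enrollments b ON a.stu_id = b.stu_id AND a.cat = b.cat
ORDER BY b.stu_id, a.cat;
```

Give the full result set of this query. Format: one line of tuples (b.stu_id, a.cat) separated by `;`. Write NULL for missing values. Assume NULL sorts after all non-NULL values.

RIGHT JOIN keeps every row from `enrollments`; unmatched rows get NULL for `students`'s columns.
Matching on a.stu_id = b.stu_id AND a.cat = b.cat. A NULL in a compared column never satisfies the condition.
- a[0] stu_id=5, cat=TH → no match.
- a[1] stu_id=NULL, cat=OC → no match.
- a[2] stu_id=5, cat=BQ → no match.
- a[3] stu_id=5, cat=TH → no match.
- a[4] stu_id=7, cat=TH → no match.
- 6 b row(s) had no a match → kept, a columns NULL.
After projecting and ordering:
b.stu_id | a.cat
4 | NULL
4 | NULL
4 | NULL
7 | NULL
7 | NULL
9 | NULL

(4, NULL); (4, NULL); (4, NULL); (7, NULL); (7, NULL); (9, NULL)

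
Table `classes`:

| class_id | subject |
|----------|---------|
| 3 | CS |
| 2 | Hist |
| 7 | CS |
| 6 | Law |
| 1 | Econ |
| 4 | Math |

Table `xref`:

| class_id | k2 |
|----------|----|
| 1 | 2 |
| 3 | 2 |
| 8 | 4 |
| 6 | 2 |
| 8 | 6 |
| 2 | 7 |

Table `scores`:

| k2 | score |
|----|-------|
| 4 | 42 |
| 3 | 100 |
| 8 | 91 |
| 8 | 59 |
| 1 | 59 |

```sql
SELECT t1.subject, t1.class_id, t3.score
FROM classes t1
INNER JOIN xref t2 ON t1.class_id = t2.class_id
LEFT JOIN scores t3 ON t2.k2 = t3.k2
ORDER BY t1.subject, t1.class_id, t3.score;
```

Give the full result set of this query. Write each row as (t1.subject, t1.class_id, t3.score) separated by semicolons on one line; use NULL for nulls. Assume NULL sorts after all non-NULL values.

(CS, 3, NULL); (Econ, 1, NULL); (Hist, 2, NULL); (Law, 6, NULL)

Evaluate left to right. First `classes t1 INNER JOIN xref t2` on class_id: 4 row(s).
Then LEFT JOIN `scores t3` on k2: each of those 4 rows is kept; rows whose t2.k2 has no match in t3 get NULL for t3's columns.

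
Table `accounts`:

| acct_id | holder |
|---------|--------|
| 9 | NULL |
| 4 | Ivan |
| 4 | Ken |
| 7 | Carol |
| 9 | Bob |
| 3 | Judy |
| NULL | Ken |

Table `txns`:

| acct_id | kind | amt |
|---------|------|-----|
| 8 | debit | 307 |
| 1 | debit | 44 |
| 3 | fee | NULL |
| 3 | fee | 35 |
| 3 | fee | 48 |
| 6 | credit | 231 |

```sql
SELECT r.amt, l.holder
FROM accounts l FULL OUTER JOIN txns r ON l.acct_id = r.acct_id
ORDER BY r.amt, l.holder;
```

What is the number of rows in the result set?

12

FULL OUTER JOIN keeps every row from both sides; unmatched rows get NULL for the other side's columns.
Matching on l.acct_id = r.acct_id. A NULL in a compared column never satisfies the condition.
- l row (acct_id=9): no match → kept, r columns NULL.
- l row (acct_id=4): no match → kept, r columns NULL.
- l row (acct_id=4): no match → kept, r columns NULL.
- l row (acct_id=7): no match → kept, r columns NULL.
- l row (acct_id=9): no match → kept, r columns NULL.
- l row (acct_id=3): matches 3 r row(s) → 3 output row(s).
- l row (acct_id=NULL): no match → kept, r columns NULL.
- plus 3 unmatched r row(s), each kept with NULL l columns.
Total: 3 matched + 9 padded = 12 rows.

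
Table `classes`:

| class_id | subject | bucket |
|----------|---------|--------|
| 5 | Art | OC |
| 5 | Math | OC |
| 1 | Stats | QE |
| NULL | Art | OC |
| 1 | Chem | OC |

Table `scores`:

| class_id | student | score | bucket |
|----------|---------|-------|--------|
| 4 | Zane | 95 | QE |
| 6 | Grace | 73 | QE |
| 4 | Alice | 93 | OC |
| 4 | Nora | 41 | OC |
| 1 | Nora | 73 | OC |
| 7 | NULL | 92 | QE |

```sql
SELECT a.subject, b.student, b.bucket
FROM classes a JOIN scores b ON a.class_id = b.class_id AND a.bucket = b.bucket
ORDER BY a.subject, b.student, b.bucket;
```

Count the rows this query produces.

1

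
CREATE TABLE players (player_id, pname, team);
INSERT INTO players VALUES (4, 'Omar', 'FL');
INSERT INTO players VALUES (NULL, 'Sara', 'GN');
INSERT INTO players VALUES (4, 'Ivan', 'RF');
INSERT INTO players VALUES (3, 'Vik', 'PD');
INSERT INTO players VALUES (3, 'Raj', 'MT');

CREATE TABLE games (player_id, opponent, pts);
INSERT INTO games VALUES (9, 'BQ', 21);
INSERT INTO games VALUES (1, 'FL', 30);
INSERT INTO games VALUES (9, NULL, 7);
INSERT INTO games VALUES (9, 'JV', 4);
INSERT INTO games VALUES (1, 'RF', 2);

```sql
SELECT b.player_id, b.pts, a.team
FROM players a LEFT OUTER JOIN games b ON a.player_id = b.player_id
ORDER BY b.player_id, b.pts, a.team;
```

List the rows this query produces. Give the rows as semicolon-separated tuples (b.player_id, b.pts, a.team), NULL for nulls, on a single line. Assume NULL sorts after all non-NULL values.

LEFT JOIN keeps every row from `players`; unmatched rows get NULL for `games`'s columns.
Matching on a.player_id = b.player_id. A NULL in a compared column never satisfies the condition.
- player_id=4: no b row matches, row kept with b columns NULL.
- player_id=NULL: no b row matches, row kept with b columns NULL.
- player_id=4: no b row matches, row kept with b columns NULL.
- player_id=3: no b row matches, row kept with b columns NULL.
- player_id=3: no b row matches, row kept with b columns NULL.
After projecting and ordering:
b.player_id | b.pts | a.team
NULL | NULL | FL
NULL | NULL | GN
NULL | NULL | MT
NULL | NULL | PD
NULL | NULL | RF

(NULL, NULL, FL); (NULL, NULL, GN); (NULL, NULL, MT); (NULL, NULL, PD); (NULL, NULL, RF)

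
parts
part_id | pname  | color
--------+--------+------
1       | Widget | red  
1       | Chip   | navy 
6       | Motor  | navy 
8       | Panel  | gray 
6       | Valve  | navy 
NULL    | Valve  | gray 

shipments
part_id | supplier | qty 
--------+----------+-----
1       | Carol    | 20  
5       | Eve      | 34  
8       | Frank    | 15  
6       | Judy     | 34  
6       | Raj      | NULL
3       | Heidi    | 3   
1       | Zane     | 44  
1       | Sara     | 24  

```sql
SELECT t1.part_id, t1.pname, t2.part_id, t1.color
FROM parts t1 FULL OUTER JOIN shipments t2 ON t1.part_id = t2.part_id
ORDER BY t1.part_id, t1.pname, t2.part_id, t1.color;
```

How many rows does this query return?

FULL OUTER JOIN keeps every row from both sides; unmatched rows get NULL for the other side's columns.
Matching on t1.part_id = t2.part_id. A NULL in a compared column never satisfies the condition.
- t1 (part_id=1) pairs with 3 row(s) of t2.
- t1 (part_id=1) pairs with 3 row(s) of t2.
- t1 (part_id=6) pairs with 2 row(s) of t2.
- t1 (part_id=8) pairs with 1 row(s) of t2.
- t1 (part_id=6) pairs with 2 row(s) of t2.
- t1 (part_id=NULL) has no partner → padded with NULL.
- plus 2 unmatched t2 row(s), each kept with NULL t1 columns.
Total: 11 matched + 3 padded = 14 rows.

14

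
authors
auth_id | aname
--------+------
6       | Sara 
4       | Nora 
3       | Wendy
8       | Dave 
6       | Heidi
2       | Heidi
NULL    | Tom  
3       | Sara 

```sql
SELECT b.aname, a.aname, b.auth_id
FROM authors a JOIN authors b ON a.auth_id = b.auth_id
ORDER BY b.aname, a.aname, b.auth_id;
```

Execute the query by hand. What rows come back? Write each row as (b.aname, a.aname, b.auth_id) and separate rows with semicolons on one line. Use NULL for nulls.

(Dave, Dave, 8); (Heidi, Heidi, 2); (Heidi, Heidi, 6); (Heidi, Sara, 6); (Nora, Nora, 4); (Sara, Heidi, 6); (Sara, Sara, 3); (Sara, Sara, 6); (Sara, Wendy, 3); (Wendy, Sara, 3); (Wendy, Wendy, 3)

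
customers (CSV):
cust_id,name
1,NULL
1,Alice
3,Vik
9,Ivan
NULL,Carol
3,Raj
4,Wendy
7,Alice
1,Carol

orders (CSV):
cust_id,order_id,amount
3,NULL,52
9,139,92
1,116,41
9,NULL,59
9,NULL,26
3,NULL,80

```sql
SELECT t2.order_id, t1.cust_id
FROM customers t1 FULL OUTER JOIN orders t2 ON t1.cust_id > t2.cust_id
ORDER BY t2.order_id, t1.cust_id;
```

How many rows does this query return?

FULL OUTER JOIN keeps every row from both sides; unmatched rows get NULL for the other side's columns.
Matching on t1.cust_id > t2.cust_id. A NULL in a compared column never satisfies the condition.
- t1 (cust_id=1) has no partner → padded with NULL.
- t1 (cust_id=1) has no partner → padded with NULL.
- t1 (cust_id=3) pairs with 1 row(s) of t2.
- t1 (cust_id=9) pairs with 3 row(s) of t2.
- t1 (cust_id=NULL) has no partner → padded with NULL.
- t1 (cust_id=3) pairs with 1 row(s) of t2.
- t1 (cust_id=4) pairs with 3 row(s) of t2.
- t1 (cust_id=7) pairs with 3 row(s) of t2.
- t1 (cust_id=1) has no partner → padded with NULL.
- plus 3 unmatched t2 row(s), each kept with NULL t1 columns.
Total: 11 matched + 7 padded = 18 rows.

18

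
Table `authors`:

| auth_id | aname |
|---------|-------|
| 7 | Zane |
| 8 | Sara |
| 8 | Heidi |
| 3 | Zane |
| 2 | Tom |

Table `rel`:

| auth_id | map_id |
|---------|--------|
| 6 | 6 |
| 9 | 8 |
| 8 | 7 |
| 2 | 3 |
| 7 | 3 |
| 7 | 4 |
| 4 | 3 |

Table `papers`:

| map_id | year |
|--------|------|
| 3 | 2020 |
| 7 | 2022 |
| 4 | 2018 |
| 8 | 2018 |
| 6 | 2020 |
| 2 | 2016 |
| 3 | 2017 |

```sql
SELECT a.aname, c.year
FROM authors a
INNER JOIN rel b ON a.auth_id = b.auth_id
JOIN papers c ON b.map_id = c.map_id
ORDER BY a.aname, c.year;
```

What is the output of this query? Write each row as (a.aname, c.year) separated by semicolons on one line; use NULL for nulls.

(Heidi, 2022); (Sara, 2022); (Tom, 2017); (Tom, 2020); (Zane, 2017); (Zane, 2018); (Zane, 2020)

Joins associate left-to-right: authors INNER JOIN rel on auth_id gives 5 intermediate row(s).
Then INNER JOIN `papers c` on map_id: keep only rows whose b.map_id appears in c.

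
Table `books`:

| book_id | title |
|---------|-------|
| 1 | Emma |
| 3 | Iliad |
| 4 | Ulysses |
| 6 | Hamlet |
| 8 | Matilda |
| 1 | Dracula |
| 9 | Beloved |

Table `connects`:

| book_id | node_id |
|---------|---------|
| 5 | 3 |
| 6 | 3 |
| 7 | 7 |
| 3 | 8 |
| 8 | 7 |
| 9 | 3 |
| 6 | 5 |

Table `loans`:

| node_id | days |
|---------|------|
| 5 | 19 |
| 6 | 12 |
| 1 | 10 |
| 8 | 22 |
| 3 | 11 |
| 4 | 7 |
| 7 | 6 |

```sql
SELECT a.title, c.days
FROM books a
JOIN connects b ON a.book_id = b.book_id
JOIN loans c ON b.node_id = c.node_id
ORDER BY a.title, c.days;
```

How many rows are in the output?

Evaluate left to right. First `books a INNER JOIN connects b` on book_id: 5 row(s).
Then INNER JOIN `loans c` on node_id: keep only rows whose b.node_id appears in c.
Result: 5 row(s).

5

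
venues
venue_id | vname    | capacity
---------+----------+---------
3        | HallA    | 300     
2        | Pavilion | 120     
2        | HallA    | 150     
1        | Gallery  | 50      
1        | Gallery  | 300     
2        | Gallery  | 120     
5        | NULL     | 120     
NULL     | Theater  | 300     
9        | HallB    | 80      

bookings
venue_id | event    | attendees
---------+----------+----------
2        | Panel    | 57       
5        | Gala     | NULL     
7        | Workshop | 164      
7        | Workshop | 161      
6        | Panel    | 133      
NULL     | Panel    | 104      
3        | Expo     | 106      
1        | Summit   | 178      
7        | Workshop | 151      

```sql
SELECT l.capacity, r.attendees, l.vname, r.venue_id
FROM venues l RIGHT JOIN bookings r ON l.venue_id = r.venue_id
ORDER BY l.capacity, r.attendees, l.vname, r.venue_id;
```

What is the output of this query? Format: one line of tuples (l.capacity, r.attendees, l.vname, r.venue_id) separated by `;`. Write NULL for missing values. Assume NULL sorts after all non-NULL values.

(50, 178, Gallery, 1); (120, 57, Gallery, 2); (120, 57, Pavilion, 2); (120, NULL, NULL, 5); (150, 57, HallA, 2); (300, 106, HallA, 3); (300, 178, Gallery, 1); (NULL, 104, NULL, NULL); (NULL, 133, NULL, 6); (NULL, 151, NULL, 7); (NULL, 161, NULL, 7); (NULL, 164, NULL, 7)

RIGHT JOIN keeps every row from `bookings`; unmatched rows get NULL for `venues`'s columns.
Matching on l.venue_id = r.venue_id. A NULL in a compared column never satisfies the condition.
- l (venue_id=3) pairs with 1 row(s) of r.
- l (venue_id=2) pairs with 1 row(s) of r.
- l (venue_id=2) pairs with 1 row(s) of r.
- l (venue_id=1) pairs with 1 row(s) of r.
- l (venue_id=1) pairs with 1 row(s) of r.
- l (venue_id=2) pairs with 1 row(s) of r.
- l (venue_id=5) pairs with 1 row(s) of r.
- l (venue_id=NULL) has no partner in r.
- l (venue_id=9) has no partner in r.
- plus 5 unmatched r row(s), each kept with NULL l columns.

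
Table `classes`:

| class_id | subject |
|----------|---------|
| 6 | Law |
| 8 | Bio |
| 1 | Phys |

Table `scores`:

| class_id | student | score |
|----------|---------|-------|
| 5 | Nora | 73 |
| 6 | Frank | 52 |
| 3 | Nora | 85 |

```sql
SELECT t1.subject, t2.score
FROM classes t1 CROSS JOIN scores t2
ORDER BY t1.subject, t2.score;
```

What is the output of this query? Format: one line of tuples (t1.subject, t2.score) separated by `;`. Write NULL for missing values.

CROSS JOIN pairs every row of `classes` with every row of `scores`: 3 × 3 = 9 rows.
After projecting and ordering:
t1.subject | t2.score
Bio | 52
Bio | 73
Bio | 85
Law | 52
Law | 73
Law | 85
Phys | 52
Phys | 73
Phys | 85

(Bio, 52); (Bio, 73); (Bio, 85); (Law, 52); (Law, 73); (Law, 85); (Phys, 52); (Phys, 73); (Phys, 85)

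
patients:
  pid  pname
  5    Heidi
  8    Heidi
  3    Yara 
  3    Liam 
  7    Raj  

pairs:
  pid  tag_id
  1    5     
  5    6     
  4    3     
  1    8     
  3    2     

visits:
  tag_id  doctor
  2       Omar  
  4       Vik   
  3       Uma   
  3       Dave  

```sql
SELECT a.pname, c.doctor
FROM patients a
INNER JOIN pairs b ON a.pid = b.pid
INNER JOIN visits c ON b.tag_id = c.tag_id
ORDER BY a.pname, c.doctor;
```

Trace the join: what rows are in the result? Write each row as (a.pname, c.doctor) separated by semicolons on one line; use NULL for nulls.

Joins associate left-to-right: patients INNER JOIN pairs on pid gives 3 intermediate row(s).
Then INNER JOIN `visits c` on tag_id: keep only rows whose b.tag_id appears in c.

(Liam, Omar); (Yara, Omar)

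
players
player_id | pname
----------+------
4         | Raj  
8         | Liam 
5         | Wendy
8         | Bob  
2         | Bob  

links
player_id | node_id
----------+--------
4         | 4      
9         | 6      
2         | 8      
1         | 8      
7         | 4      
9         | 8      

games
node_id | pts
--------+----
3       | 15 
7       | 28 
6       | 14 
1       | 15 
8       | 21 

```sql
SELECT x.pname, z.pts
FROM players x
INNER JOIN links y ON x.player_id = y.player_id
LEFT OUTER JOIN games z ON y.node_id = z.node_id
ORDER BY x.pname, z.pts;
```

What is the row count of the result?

Step 1 — x INNER JOIN y on player_id → 2 row(s).
Then LEFT JOIN `games z` on node_id: each of those 2 rows is kept; rows whose y.node_id has no match in z get NULL for z's columns.
Result: 2 row(s).

2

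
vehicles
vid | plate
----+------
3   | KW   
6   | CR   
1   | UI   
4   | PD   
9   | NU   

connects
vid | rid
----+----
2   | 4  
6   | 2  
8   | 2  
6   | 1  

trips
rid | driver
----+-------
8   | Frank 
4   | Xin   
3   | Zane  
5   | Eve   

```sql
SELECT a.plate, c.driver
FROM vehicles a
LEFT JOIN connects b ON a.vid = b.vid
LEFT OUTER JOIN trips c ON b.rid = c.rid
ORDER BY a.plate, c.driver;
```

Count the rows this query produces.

Evaluate left to right. First `vehicles a LEFT JOIN connects b` on vid: 6 row(s).
Then LEFT JOIN `trips c` on rid: each of those 6 rows is kept; rows whose b.rid has no match in c get NULL for c's columns.
Result: 6 row(s).

6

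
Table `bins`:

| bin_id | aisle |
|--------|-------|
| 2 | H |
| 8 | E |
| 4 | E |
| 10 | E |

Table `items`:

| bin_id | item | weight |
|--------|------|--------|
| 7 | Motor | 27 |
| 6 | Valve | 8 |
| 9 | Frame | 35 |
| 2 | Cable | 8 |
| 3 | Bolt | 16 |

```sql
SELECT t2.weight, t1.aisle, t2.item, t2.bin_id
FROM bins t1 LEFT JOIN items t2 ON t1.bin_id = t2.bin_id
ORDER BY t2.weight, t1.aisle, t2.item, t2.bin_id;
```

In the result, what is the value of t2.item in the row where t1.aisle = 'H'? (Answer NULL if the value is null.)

LEFT JOIN keeps every row from `bins`; unmatched rows get NULL for `items`'s columns.
Matching on t1.bin_id = t2.bin_id.
Matched pairs: 1; unmatched t1 rows kept: 3.

Cable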